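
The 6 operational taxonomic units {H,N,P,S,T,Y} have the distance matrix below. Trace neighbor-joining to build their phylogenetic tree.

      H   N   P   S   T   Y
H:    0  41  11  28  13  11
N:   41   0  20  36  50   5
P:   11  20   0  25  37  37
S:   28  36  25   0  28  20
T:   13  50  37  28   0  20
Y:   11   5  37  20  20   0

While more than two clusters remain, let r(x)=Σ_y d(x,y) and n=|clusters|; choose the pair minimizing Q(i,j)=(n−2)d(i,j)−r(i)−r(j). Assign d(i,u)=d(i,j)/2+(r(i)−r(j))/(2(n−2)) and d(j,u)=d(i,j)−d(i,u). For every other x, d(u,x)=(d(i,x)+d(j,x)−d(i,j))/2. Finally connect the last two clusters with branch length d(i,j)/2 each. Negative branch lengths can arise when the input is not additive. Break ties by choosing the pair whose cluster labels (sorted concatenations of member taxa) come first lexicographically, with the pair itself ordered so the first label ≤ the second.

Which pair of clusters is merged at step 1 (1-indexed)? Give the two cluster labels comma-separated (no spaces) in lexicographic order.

iteration 1: select N,Y (d=5, Q=-225); attach at lengths (79/8, -39/8); label the merged cluster NY
  updated: d(H,NY)=47/2, d(NY,P)=26, d(NY,S)=51/2, d(NY,T)=65/2
iteration 2: select H,T (d=13, Q=-147); attach at lengths (2/3, 37/3); label the merged cluster HT
  updated: d(HT,NY)=43/2, d(HT,P)=35/2, d(HT,S)=43/2
iteration 3: select HT,P (d=35/2, Q=-94); attach at lengths (27/4, 43/4); label the merged cluster HPT
  updated: d(HPT,NY)=15, d(HPT,S)=29/2
iteration 4: select HPT,NY (d=15, Q=-55); attach at lengths (2, 13); label the merged cluster HNPTY
  updated: d(HNPTY,S)=25/2
iteration 5: select HNPTY,S (d=25/2); attach at lengths (25/4, 25/4); label the merged cluster HNPSTY
final tree: ((((H:2/3,T:37/3):27/4,P:43/4):2,(N:79/8,Y:-39/8):13):25/4,S:25/4)
total length: 63

N,Y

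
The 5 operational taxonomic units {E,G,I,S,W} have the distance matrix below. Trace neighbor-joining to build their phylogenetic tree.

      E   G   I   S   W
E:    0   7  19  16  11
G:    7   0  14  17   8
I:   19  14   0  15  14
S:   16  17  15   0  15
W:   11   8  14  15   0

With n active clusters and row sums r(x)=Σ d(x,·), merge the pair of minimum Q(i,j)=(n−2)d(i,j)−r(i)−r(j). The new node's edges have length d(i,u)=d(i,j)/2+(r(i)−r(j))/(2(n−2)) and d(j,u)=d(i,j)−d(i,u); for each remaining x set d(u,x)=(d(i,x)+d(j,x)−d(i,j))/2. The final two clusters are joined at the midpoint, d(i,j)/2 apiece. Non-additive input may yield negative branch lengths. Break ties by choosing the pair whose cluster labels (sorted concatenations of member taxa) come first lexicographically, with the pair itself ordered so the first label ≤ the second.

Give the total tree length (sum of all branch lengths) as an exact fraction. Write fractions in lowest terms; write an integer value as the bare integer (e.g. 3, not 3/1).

iteration 1: select I,S (d=15, Q=-80); attach at lengths (22/3, 23/3); label the merged cluster IS
  updated: d(E,IS)=10, d(G,IS)=8, d(IS,W)=7
iteration 2: select E,G (d=7, Q=-37); attach at lengths (19/4, 9/4); label the merged cluster EG
  updated: d(EG,IS)=11/2, d(EG,W)=6
iteration 3: select EG,IS (d=11/2, Q=-37/2); attach at lengths (9/4, 13/4); label the merged cluster EGIS
  updated: d(EGIS,W)=15/4
iteration 4: select EGIS,W (d=15/4); attach at lengths (15/8, 15/8); label the merged cluster EGISW
final tree: (((E:19/4,G:9/4):9/4,(I:22/3,S:23/3):13/4):15/8,W:15/8)
total length: 125/4

125/4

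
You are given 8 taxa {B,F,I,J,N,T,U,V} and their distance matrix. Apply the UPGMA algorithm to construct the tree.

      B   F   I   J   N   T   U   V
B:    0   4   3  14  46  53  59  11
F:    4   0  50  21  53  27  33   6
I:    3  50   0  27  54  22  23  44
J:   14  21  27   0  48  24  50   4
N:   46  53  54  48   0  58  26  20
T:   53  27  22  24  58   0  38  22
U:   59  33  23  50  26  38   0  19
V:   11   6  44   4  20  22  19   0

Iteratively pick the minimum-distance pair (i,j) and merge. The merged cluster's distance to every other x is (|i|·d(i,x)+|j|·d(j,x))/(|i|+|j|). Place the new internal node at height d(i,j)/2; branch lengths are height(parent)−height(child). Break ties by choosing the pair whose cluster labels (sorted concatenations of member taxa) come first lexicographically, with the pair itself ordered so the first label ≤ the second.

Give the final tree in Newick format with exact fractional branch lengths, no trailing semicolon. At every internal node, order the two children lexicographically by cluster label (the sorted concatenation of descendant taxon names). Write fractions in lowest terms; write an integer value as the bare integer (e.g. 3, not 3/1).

(((B:3/2,I:3/2):201/16,((F:27/4,(J:2,V:2):19/4):65/12,T:73/6):91/48):109/16,(N:13,U:13):63/8)

iteration 1: select B,I (d=3); attach at lengths (3/2, 3/2); label the merged cluster BI
  updated: d(BI,F)=27, d(BI,J)=41/2, d(BI,N)=50, d(BI,T)=75/2, d(BI,U)=41, d(BI,V)=55/2
iteration 2: select J,V (d=4); attach at lengths (2, 2); label the merged cluster JV
  updated: d(BI,JV)=24, d(F,JV)=27/2, d(JV,N)=34, d(JV,T)=23, d(JV,U)=69/2
iteration 3: select F,JV (d=27/2); attach at lengths (27/4, 19/4); label the merged cluster FJV
  updated: d(BI,FJV)=25, d(FJV,N)=121/3, d(FJV,T)=73/3, d(FJV,U)=34
iteration 4: select FJV,T (d=73/3); attach at lengths (65/12, 73/6); label the merged cluster FJTV
  updated: d(BI,FJTV)=225/8, d(FJTV,N)=179/4, d(FJTV,U)=35
iteration 5: select N,U (d=26); attach at lengths (13, 13); label the merged cluster NU
  updated: d(BI,NU)=91/2, d(FJTV,NU)=319/8
iteration 6: select BI,FJTV (d=225/8); attach at lengths (201/16, 91/48); label the merged cluster BFIJTV
  updated: d(BFIJTV,NU)=167/4
iteration 7: select BFIJTV,NU (d=167/4); attach at lengths (109/16, 63/8); label the merged cluster BFIJNTUV
final tree: (((B:3/2,I:3/2):201/16,((F:27/4,(J:2,V:2):19/4):65/12,T:73/6):91/48):109/16,(N:13,U:13):63/8)
total length: 4379/48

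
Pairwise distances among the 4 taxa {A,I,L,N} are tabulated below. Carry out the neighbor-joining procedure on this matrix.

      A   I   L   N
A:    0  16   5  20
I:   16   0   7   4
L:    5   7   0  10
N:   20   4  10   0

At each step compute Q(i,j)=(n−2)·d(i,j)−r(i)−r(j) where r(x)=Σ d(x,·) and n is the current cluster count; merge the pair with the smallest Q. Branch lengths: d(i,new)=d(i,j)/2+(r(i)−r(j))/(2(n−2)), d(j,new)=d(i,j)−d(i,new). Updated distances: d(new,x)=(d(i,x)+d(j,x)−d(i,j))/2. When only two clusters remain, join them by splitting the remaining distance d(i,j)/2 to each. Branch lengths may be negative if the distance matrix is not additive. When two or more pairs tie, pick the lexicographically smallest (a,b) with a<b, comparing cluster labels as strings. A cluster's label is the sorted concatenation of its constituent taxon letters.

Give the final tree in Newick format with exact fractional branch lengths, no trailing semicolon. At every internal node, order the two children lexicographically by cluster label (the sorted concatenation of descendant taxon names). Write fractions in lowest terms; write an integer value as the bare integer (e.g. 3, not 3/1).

1. join A+L (d=5, Q=-53) ⇒ AL; edges |A|=29/4, |L|=-9/4
  updated: d(AL,I)=9, d(AL,N)=25/2
2. join AL+I (d=9, Q=-51/2) ⇒ AIL; edges |AL|=35/4, |I|=1/4
  updated: d(AIL,N)=15/4
3. join AIL+N (d=15/4) ⇒ AILN; edges |AIL|=15/8, |N|=15/8
final tree: (((A:29/4,L:-9/4):35/4,I:1/4):15/8,N:15/8)
total length: 71/4

(((A:29/4,L:-9/4):35/4,I:1/4):15/8,N:15/8)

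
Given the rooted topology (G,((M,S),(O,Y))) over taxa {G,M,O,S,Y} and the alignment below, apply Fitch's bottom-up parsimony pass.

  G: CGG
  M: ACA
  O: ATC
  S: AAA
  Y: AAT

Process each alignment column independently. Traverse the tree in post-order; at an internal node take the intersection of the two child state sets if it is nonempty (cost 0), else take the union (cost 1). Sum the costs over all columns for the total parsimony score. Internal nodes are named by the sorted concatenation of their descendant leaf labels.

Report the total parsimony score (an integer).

7

MS@0: {A} ∩ {A} = {A} (intersection, +0)
OY@0: {A} ∩ {A} = {A} (intersection, +0)
MOSY@0: {A} ∩ {A} = {A} (intersection, +0)
GMOSY@0: {C} ∪ {A} = {A,C} (union, +1)
MS@1: {C} ∪ {A} = {A,C} (union, +1)
OY@1: {T} ∪ {A} = {A,T} (union, +1)
MOSY@1: {A,C} ∩ {A,T} = {A} (intersection, +0)
GMOSY@1: {G} ∪ {A} = {A,G} (union, +1)
MS@2: {A} ∩ {A} = {A} (intersection, +0)
OY@2: {C} ∪ {T} = {C,T} (union, +1)
MOSY@2: {A} ∪ {C,T} = {A,C,T} (union, +1)
GMOSY@2: {G} ∪ {A,C,T} = {A,C,G,T} (union, +1)
per-site changes: [1, 3, 3]; total = 7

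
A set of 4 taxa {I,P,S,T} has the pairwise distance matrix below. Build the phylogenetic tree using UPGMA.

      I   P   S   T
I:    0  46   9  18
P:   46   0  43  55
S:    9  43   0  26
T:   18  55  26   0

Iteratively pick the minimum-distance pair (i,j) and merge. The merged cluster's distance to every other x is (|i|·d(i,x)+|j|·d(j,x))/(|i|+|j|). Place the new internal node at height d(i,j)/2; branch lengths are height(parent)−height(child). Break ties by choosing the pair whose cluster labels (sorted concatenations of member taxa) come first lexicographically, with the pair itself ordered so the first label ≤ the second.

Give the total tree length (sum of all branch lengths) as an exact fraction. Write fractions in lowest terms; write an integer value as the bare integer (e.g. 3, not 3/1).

127/2

step 1: merge (I,S) at d=9; branch lengths I→9/2, S→9/2; new cluster IS
  updated: d(IS,P)=89/2, d(IS,T)=22
step 2: merge (IS,T) at d=22; branch lengths IS→13/2, T→11; new cluster IST
  updated: d(IST,P)=48
step 3: merge (IST,P) at d=48; branch lengths IST→13, P→24; new cluster IPST
final tree: (((I:9/2,S:9/2):13/2,T:11):13,P:24)
total length: 127/2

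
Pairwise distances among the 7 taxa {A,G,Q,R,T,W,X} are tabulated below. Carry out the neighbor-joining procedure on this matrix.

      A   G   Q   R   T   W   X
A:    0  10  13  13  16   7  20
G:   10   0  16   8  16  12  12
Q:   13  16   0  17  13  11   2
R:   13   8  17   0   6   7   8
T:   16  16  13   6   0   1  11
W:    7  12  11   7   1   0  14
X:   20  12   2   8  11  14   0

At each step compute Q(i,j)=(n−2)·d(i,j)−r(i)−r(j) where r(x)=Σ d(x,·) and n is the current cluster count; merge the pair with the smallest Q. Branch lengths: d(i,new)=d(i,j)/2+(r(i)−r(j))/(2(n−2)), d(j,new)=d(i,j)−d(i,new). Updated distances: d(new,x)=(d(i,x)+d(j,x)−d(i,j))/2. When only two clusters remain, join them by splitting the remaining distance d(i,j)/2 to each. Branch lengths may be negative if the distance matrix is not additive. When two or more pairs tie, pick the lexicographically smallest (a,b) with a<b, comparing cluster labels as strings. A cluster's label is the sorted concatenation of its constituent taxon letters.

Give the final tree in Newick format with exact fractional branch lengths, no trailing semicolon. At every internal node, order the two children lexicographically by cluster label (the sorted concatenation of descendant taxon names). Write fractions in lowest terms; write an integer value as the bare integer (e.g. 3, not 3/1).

step 1: merge (Q,X) at d=2, Q=-129; branch lengths Q→3/2, X→1/2; new cluster QX
  updated: d(A,QX)=31/2, d(G,QX)=13, d(QX,R)=23/2, d(QX,T)=11, d(QX,W)=23/2
step 2: merge (T,W) at d=1, Q=-169/2; branch lengths T→31/16, W→-15/16; new cluster TW
  updated: d(A,TW)=11, d(G,TW)=27/2, d(QX,TW)=43/4, d(R,TW)=6
step 3: merge (A,G) at d=10, Q=-64; branch lengths A→35/6, G→25/6; new cluster AG
  updated: d(AG,QX)=37/4, d(AG,R)=11/2, d(AG,TW)=29/4
step 4: merge (AG,QX) at d=37/4, Q=-35; branch lengths AG→9/4, QX→7; new cluster AGQX
  updated: d(AGQX,R)=31/8, d(AGQX,TW)=35/8
step 5: merge (AGQX,R) at d=31/8, Q=-57/4; branch lengths AGQX→9/8, R→11/4; new cluster AGQRX
  updated: d(AGQRX,TW)=13/4
step 6: merge (AGQRX,TW) at d=13/4; branch lengths AGQRX→13/8, TW→13/8; new cluster AGQRTWX
final tree: ((((A:35/6,G:25/6):9/4,(Q:3/2,X:1/2):7):9/8,R:11/4):13/8,(T:31/16,W:-15/16):13/8)
total length: 235/8

((((A:35/6,G:25/6):9/4,(Q:3/2,X:1/2):7):9/8,R:11/4):13/8,(T:31/16,W:-15/16):13/8)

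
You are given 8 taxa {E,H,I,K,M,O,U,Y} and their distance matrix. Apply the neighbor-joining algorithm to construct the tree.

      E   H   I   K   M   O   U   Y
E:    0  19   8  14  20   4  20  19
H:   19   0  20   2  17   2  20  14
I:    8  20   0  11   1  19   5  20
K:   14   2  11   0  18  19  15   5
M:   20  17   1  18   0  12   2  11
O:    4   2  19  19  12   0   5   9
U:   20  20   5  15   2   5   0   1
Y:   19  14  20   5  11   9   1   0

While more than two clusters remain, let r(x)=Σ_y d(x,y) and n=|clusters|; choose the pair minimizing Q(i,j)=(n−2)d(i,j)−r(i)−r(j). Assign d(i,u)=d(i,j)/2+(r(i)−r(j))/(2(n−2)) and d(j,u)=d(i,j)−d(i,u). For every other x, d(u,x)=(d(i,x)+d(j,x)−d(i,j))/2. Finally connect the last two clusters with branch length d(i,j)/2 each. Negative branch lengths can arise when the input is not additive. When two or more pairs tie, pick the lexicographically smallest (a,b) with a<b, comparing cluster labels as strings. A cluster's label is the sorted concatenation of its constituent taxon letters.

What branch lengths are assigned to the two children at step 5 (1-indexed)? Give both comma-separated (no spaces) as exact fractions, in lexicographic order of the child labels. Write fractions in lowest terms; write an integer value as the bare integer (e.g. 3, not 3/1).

iteration 1: select H,K (d=2, Q=-166); attach at lengths (11/6, 1/6); label the merged cluster HK
  updated: d(E,HK)=31/2, d(HK,I)=29/2, d(HK,M)=33/2, d(HK,O)=19/2, d(HK,U)=33/2, d(HK,Y)=17/2
iteration 2: select E,O (d=4, Q=-125); attach at lengths (24/5, -4/5); label the merged cluster EO
  updated: d(EO,HK)=21/2, d(EO,I)=23/2, d(EO,M)=14, d(EO,U)=21/2, d(EO,Y)=12
iteration 3: select I,M (d=1, Q=-185/2); attach at lengths (23/16, -7/16); label the merged cluster IM
  updated: d(EO,IM)=49/4, d(HK,IM)=15, d(IM,U)=3, d(IM,Y)=15
iteration 4: select IM,U (d=3, Q=-269/4); attach at lengths (31/8, -7/8); label the merged cluster IMU
  updated: d(EO,IMU)=79/8, d(HK,IMU)=57/4, d(IMU,Y)=13/2
iteration 5: select EO,HK (d=21/2, Q=-357/8); attach at lengths (161/32, 175/32); label the merged cluster EHKO
  updated: d(EHKO,IMU)=109/16, d(EHKO,Y)=5
iteration 6: select EHKO,IMU (d=109/16, Q=-293/16); attach at lengths (85/32, 133/32); label the merged cluster EHIKMOU
  updated: d(EHIKMOU,Y)=75/32
iteration 7: select EHIKMOU,Y (d=75/32); attach at lengths (75/64, 75/64); label the merged cluster EHIKMOUY
final tree: ((((E:24/5,O:-4/5):161/32,(H:11/6,K:1/6):175/32):85/32,((I:23/16,M:-7/16):31/8,U:-7/8):133/32):75/64,Y:75/64)
total length: 949/32

161/32,175/32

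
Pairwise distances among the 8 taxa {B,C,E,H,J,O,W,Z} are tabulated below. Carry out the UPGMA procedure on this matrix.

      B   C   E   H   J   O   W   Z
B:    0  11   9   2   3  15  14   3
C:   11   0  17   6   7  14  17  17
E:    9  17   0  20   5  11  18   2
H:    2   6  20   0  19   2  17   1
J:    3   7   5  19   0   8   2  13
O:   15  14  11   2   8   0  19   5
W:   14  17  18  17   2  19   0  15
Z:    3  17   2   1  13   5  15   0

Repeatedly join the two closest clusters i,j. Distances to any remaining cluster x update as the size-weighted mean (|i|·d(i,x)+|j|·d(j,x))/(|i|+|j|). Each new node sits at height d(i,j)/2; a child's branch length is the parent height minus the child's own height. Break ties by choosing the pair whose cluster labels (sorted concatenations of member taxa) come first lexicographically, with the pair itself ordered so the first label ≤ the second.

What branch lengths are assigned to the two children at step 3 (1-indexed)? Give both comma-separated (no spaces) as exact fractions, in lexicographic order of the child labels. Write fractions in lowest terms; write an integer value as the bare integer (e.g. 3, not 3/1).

step 1: merge (H,Z) at d=1; branch lengths H→1/2, Z→1/2; new cluster HZ
  updated: d(B,HZ)=5/2, d(C,HZ)=23/2, d(E,HZ)=11, d(HZ,J)=16, d(HZ,O)=7/2, d(HZ,W)=16
step 2: merge (J,W) at d=2; branch lengths J→1, W→1; new cluster JW
  updated: d(B,JW)=17/2, d(C,JW)=12, d(E,JW)=23/2, d(HZ,JW)=16, d(JW,O)=27/2
step 3: merge (B,HZ) at d=5/2; branch lengths B→5/4, HZ→3/4; new cluster BHZ
  updated: d(BHZ,C)=34/3, d(BHZ,E)=31/3, d(BHZ,JW)=27/2, d(BHZ,O)=22/3
step 4: merge (BHZ,O) at d=22/3; branch lengths BHZ→29/12, O→11/3; new cluster BHOZ
  updated: d(BHOZ,C)=12, d(BHOZ,E)=21/2, d(BHOZ,JW)=27/2
step 5: merge (BHOZ,E) at d=21/2; branch lengths BHOZ→19/12, E→21/4; new cluster BEHOZ
  updated: d(BEHOZ,C)=13, d(BEHOZ,JW)=131/10
step 6: merge (C,JW) at d=12; branch lengths C→6, JW→5; new cluster CJW
  updated: d(BEHOZ,CJW)=196/15
step 7: merge (BEHOZ,CJW) at d=196/15; branch lengths BEHOZ→77/60, CJW→8/15; new cluster BCEHJOWZ
final tree: ((((B:5/4,(H:1/2,Z:1/2):3/4):29/12,O:11/3):19/12,E:21/4):77/60,(C:6,(J:1,W:1):5):8/15)
total length: 461/15

5/4,3/4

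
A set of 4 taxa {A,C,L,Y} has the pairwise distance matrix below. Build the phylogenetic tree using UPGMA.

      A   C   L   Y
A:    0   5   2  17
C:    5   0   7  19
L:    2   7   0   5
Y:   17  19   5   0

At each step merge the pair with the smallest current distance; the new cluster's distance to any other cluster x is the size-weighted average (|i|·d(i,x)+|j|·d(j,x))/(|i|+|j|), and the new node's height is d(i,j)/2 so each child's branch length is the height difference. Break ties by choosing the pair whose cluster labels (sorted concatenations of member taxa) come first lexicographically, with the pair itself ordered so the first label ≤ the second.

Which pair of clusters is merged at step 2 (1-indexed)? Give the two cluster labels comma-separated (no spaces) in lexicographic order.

iteration 1: select A,L (d=2); attach at lengths (1, 1); label the merged cluster AL
  updated: d(AL,C)=6, d(AL,Y)=11
iteration 2: select AL,C (d=6); attach at lengths (2, 3); label the merged cluster ACL
  updated: d(ACL,Y)=41/3
iteration 3: select ACL,Y (d=41/3); attach at lengths (23/6, 41/6); label the merged cluster ACLY
final tree: (((A:1,L:1):2,C:3):23/6,Y:41/6)
total length: 53/3

AL,C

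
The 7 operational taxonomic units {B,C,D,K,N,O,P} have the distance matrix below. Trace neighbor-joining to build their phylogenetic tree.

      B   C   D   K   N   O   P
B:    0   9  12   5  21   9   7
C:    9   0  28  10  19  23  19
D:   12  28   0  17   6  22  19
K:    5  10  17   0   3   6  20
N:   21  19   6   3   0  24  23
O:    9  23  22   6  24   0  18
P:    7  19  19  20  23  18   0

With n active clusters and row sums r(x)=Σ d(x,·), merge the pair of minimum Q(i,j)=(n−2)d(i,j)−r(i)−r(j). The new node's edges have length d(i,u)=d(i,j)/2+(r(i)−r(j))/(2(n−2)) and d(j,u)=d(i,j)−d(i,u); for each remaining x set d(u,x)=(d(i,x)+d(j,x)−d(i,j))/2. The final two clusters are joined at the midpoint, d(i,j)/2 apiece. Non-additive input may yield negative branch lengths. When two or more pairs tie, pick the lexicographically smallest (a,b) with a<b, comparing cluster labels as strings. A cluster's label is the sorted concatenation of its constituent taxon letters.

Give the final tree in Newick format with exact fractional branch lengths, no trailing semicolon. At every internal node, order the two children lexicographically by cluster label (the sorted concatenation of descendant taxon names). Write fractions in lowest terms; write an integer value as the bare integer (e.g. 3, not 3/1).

(((B:-17/16,P:129/16):23/16,C:145/16):43/32,((D:19/5,N:11/5):25/3,(K:-1/2,O:13/2):13/6):43/32)

iteration 1: select D,N (d=6, Q=-170); attach at lengths (19/5, 11/5); label the merged cluster DN
  updated: d(B,DN)=27/2, d(C,DN)=41/2, d(DN,K)=7, d(DN,O)=20, d(DN,P)=18
iteration 2: select K,O (d=6, Q=-100); attach at lengths (-1/2, 13/2); label the merged cluster KO
  updated: d(B,KO)=4, d(C,KO)=27/2, d(DN,KO)=21/2, d(KO,P)=16
iteration 3: select DN,KO (d=21/2, Q=-75); attach at lengths (25/3, 13/6); label the merged cluster DKNO
  updated: d(B,DKNO)=7/2, d(C,DKNO)=47/4, d(DKNO,P)=47/4
iteration 4: select B,P (d=7, Q=-173/4); attach at lengths (-17/16, 129/16); label the merged cluster BP
  updated: d(BP,C)=21/2, d(BP,DKNO)=33/8
iteration 5: select BP,C (d=21/2, Q=-211/8); attach at lengths (23/16, 145/16); label the merged cluster BCP
  updated: d(BCP,DKNO)=43/16
iteration 6: select BCP,DKNO (d=43/16); attach at lengths (43/32, 43/32); label the merged cluster BCDKNOP
final tree: (((B:-17/16,P:129/16):23/16,C:145/16):43/32,((D:19/5,N:11/5):25/3,(K:-1/2,O:13/2):13/6):43/32)
total length: 683/16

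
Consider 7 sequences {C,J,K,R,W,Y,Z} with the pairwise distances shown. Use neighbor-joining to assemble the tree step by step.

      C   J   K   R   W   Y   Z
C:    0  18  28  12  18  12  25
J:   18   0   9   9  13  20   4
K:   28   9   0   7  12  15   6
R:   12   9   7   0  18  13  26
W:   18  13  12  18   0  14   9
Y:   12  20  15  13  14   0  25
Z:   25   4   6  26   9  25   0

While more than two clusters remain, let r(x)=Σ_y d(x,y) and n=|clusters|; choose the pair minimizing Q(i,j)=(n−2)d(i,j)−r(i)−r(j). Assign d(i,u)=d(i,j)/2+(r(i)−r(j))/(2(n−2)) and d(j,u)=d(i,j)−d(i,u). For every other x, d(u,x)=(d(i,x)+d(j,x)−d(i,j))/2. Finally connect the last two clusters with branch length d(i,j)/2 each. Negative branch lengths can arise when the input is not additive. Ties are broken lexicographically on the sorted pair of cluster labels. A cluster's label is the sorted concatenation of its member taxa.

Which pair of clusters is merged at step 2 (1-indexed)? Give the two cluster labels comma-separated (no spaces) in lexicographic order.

step 1: merge (C,Y) at d=12, Q=-152; branch lengths C→37/5, Y→23/5; new cluster CY
  updated: d(CY,J)=13, d(CY,K)=31/2, d(CY,R)=13/2, d(CY,W)=10, d(CY,Z)=19
step 2: merge (CY,R) at d=13/2, Q=-209/2; branch lengths CY→47/16, R→57/16; new cluster CRY
  updated: d(CRY,J)=31/4, d(CRY,K)=8, d(CRY,W)=43/4, d(CRY,Z)=77/4
step 3: merge (J,Z) at d=4, Q=-60; branch lengths J→5/4, Z→11/4; new cluster JZ
  updated: d(CRY,JZ)=23/2, d(JZ,K)=11/2, d(JZ,W)=9
step 4: merge (CRY,W) at d=43/4, Q=-81/2; branch lengths CRY→5, W→23/4; new cluster CRWY
  updated: d(CRWY,JZ)=39/8, d(CRWY,K)=37/8
step 5: merge (CRWY,JZ) at d=39/8, Q=-15; branch lengths CRWY→2, JZ→23/8; new cluster CJRWYZ
  updated: d(CJRWYZ,K)=21/8
step 6: merge (CJRWYZ,K) at d=21/8; branch lengths CJRWYZ→21/16, K→21/16; new cluster CJKRWYZ
final tree: (((((C:37/5,Y:23/5):47/16,R:57/16):5,W:23/4):2,(J:5/4,Z:11/4):23/8):21/16,K:21/16)
total length: 163/4

CY,R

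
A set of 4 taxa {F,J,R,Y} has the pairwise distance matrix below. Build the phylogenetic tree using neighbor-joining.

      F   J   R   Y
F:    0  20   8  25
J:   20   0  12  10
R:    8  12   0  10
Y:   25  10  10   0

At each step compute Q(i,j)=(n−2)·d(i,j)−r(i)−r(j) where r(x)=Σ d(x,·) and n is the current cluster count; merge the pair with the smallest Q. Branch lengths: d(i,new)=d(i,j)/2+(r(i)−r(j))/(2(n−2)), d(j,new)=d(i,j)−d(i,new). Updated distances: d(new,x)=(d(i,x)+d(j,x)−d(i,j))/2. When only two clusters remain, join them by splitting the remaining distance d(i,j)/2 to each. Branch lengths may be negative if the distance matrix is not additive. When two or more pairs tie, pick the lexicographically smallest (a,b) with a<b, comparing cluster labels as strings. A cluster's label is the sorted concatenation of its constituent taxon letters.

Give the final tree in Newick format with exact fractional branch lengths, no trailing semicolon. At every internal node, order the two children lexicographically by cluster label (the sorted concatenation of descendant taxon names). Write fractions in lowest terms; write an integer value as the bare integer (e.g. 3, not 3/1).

1. join F+R (d=8, Q=-67) ⇒ FR; edges |F|=39/4, |R|=-7/4
  updated: d(FR,J)=12, d(FR,Y)=27/2
2. join FR+J (d=12, Q=-71/2) ⇒ FJR; edges |FR|=31/4, |J|=17/4
  updated: d(FJR,Y)=23/4
3. join FJR+Y (d=23/4) ⇒ FJRY; edges |FJR|=23/8, |Y|=23/8
final tree: (((F:39/4,R:-7/4):31/4,J:17/4):23/8,Y:23/8)
total length: 103/4

(((F:39/4,R:-7/4):31/4,J:17/4):23/8,Y:23/8)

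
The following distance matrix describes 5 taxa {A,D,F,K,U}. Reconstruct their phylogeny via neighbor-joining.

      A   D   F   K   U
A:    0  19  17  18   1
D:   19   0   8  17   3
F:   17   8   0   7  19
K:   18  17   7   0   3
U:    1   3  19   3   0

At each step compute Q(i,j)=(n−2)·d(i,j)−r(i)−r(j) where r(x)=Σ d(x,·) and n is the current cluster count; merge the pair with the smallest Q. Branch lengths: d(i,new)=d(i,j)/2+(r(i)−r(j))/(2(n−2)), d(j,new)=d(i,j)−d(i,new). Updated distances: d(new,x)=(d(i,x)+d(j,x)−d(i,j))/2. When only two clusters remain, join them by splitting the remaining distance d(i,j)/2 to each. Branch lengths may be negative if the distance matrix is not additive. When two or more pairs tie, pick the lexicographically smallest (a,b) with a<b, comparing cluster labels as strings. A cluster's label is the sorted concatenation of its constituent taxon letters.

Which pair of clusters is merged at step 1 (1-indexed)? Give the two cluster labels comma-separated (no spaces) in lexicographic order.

step 1: merge (A,U) at d=1, Q=-78; branch lengths A→16/3, U→-13/3; new cluster AU
  updated: d(AU,D)=21/2, d(AU,F)=35/2, d(AU,K)=10
step 2: merge (AU,D) at d=21/2, Q=-105/2; branch lengths AU→47/8, D→37/8; new cluster ADU
  updated: d(ADU,F)=15/2, d(ADU,K)=33/4
step 3: merge (ADU,F) at d=15/2, Q=-91/4; branch lengths ADU→35/8, F→25/8; new cluster ADFU
  updated: d(ADFU,K)=31/8
step 4: merge (ADFU,K) at d=31/8; branch lengths ADFU→31/16, K→31/16; new cluster ADFKU
final tree: ((((A:16/3,U:-13/3):47/8,D:37/8):35/8,F:25/8):31/16,K:31/16)
total length: 183/8

A,U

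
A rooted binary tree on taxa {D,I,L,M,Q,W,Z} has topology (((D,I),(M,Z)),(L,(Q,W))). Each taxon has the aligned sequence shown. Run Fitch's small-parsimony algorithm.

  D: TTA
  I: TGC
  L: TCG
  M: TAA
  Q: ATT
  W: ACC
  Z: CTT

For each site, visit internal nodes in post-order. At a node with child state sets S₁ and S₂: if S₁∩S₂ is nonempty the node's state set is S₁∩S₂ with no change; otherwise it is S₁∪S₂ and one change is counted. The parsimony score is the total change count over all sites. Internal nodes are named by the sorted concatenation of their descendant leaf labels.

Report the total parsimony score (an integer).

11

DI@0: {T} ∩ {T} = {T} (intersection, +0)
MZ@0: {T} ∪ {C} = {C,T} (union, +1)
DIMZ@0: {T} ∩ {C,T} = {T} (intersection, +0)
QW@0: {A} ∩ {A} = {A} (intersection, +0)
LQW@0: {T} ∪ {A} = {A,T} (union, +1)
DILMQWZ@0: {T} ∩ {A,T} = {T} (intersection, +0)
DI@1: {T} ∪ {G} = {G,T} (union, +1)
MZ@1: {A} ∪ {T} = {A,T} (union, +1)
DIMZ@1: {G,T} ∩ {A,T} = {T} (intersection, +0)
QW@1: {T} ∪ {C} = {C,T} (union, +1)
LQW@1: {C} ∩ {C,T} = {C} (intersection, +0)
DILMQWZ@1: {T} ∪ {C} = {C,T} (union, +1)
DI@2: {A} ∪ {C} = {A,C} (union, +1)
MZ@2: {A} ∪ {T} = {A,T} (union, +1)
DIMZ@2: {A,C} ∩ {A,T} = {A} (intersection, +0)
QW@2: {T} ∪ {C} = {C,T} (union, +1)
LQW@2: {G} ∪ {C,T} = {C,G,T} (union, +1)
DILMQWZ@2: {A} ∪ {C,G,T} = {A,C,G,T} (union, +1)
per-site changes: [2, 4, 5]; total = 11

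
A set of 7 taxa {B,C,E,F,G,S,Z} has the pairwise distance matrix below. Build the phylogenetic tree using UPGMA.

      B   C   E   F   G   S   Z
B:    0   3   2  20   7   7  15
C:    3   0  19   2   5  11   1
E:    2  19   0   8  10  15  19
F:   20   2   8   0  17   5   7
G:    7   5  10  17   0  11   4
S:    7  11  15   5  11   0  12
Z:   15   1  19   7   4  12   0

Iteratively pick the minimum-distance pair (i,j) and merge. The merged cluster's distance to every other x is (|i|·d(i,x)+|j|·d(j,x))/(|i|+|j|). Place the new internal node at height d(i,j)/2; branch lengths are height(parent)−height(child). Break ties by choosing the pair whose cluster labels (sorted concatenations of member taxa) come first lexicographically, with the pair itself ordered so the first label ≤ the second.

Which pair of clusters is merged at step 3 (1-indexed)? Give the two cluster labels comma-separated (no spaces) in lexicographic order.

CZ,F

step 1: merge (C,Z) at d=1; branch lengths C→1/2, Z→1/2; new cluster CZ
  updated: d(B,CZ)=9, d(CZ,E)=19, d(CZ,F)=9/2, d(CZ,G)=9/2, d(CZ,S)=23/2
step 2: merge (B,E) at d=2; branch lengths B→1, E→1; new cluster BE
  updated: d(BE,CZ)=14, d(BE,F)=14, d(BE,G)=17/2, d(BE,S)=11
step 3: merge (CZ,F) at d=9/2; branch lengths CZ→7/4, F→9/4; new cluster CFZ
  updated: d(BE,CFZ)=14, d(CFZ,G)=26/3, d(CFZ,S)=28/3
step 4: merge (BE,G) at d=17/2; branch lengths BE→13/4, G→17/4; new cluster BEG
  updated: d(BEG,CFZ)=110/9, d(BEG,S)=11
step 5: merge (CFZ,S) at d=28/3; branch lengths CFZ→29/12, S→14/3; new cluster CFSZ
  updated: d(BEG,CFSZ)=143/12
step 6: merge (BEG,CFSZ) at d=143/12; branch lengths BEG→41/24, CFSZ→31/24; new cluster BCEFGSZ
final tree: (((B:1,E:1):13/4,G:17/4):41/24,(((C:1/2,Z:1/2):7/4,F:9/4):29/12,S:14/3):31/24)
total length: 295/12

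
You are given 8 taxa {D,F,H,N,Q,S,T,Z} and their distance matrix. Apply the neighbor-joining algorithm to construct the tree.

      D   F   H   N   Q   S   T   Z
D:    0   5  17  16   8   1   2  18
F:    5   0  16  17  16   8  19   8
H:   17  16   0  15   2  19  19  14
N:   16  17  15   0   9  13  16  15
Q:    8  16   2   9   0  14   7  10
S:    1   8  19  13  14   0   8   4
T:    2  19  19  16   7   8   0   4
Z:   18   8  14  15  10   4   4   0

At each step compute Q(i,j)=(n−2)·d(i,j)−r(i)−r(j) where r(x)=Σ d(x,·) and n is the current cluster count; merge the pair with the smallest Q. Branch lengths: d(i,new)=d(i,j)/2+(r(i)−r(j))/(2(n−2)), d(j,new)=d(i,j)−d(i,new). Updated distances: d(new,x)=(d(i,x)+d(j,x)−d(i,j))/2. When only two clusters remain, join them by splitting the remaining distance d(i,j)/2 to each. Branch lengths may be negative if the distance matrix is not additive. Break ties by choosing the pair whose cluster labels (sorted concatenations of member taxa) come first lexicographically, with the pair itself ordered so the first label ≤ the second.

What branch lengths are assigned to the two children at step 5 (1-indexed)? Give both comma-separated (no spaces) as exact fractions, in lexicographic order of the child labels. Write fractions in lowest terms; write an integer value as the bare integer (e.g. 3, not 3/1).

61/32,141/32

iteration 1: select H,Q (d=2, Q=-156); attach at lengths (4, -2); label the merged cluster HQ
  updated: d(D,HQ)=23/2, d(F,HQ)=15, d(HQ,N)=11, d(HQ,S)=31/2, d(HQ,T)=12, d(HQ,Z)=11
iteration 2: select HQ,N (d=11, Q=-109); attach at lengths (43/10, 67/10); label the merged cluster HNQ
  updated: d(D,HNQ)=33/4, d(F,HNQ)=21/2, d(HNQ,S)=35/4, d(HNQ,T)=17/2, d(HNQ,Z)=15/2
iteration 3: select D,T (d=2, Q=-271/4); attach at lengths (3/32, 61/32); label the merged cluster DT
  updated: d(DT,F)=11, d(DT,HNQ)=59/8, d(DT,S)=7/2, d(DT,Z)=10
iteration 4: select DT,S (d=7/2, Q=-365/8); attach at lengths (145/48, 23/48); label the merged cluster DST
  updated: d(DST,F)=31/4, d(DST,HNQ)=101/16, d(DST,Z)=21/4
iteration 5: select DST,HNQ (d=101/16, Q=-31); attach at lengths (61/32, 141/32); label the merged cluster DHNQST
  updated: d(DHNQST,F)=191/32, d(DHNQST,Z)=103/32
iteration 6: select DHNQST,F (d=191/32, Q=-275/16); attach at lengths (19/32, 43/8); label the merged cluster DFHNQST
  updated: d(DFHNQST,Z)=21/8
iteration 7: select DFHNQST,Z (d=21/8); attach at lengths (21/16, 21/16); label the merged cluster DFHNQSTZ
final tree: (((((D:3/32,T:61/32):145/48,S:23/48):61/32,((H:4,Q:-2):43/10,N:67/10):141/32):19/32,F:43/8):21/16,Z:21/16)
total length: 1069/32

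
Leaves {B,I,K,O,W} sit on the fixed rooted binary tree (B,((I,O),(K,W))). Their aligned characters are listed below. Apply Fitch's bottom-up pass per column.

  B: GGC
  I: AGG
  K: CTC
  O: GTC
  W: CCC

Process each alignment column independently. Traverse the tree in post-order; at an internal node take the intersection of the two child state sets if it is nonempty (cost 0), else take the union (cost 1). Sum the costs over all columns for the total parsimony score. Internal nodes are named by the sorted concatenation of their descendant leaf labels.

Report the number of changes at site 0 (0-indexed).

site 0, node IO: I={A} ∪ O={G} → {A,G} (+1)
site 0, node KW: K={C} ∩ W={C} → {C} (+0)
site 0, node IKOW: IO={A,G} ∪ KW={C} → {A,C,G} (+1)
site 0, node BIKOW: B={G} ∩ IKOW={A,C,G} → {G} (+0)
site 1, node IO: I={G} ∪ O={T} → {G,T} (+1)
site 1, node KW: K={T} ∪ W={C} → {C,T} (+1)
site 1, node IKOW: IO={G,T} ∩ KW={C,T} → {T} (+0)
site 1, node BIKOW: B={G} ∪ IKOW={T} → {G,T} (+1)
site 2, node IO: I={G} ∪ O={C} → {C,G} (+1)
site 2, node KW: K={C} ∩ W={C} → {C} (+0)
site 2, node IKOW: IO={C,G} ∩ KW={C} → {C} (+0)
site 2, node BIKOW: B={C} ∩ IKOW={C} → {C} (+0)
per-site changes: [2, 3, 1]; total = 6

2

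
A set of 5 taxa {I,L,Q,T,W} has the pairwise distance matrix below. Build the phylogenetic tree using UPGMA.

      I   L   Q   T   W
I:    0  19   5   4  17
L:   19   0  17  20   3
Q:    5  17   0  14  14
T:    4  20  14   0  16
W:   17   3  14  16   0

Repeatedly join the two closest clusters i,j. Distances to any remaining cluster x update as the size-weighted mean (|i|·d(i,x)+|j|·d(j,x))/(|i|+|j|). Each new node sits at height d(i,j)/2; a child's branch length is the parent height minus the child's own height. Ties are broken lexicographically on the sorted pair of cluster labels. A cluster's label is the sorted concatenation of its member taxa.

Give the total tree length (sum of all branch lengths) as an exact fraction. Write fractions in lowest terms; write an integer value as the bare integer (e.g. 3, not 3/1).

305/12

iteration 1: select L,W (d=3); attach at lengths (3/2, 3/2); label the merged cluster LW
  updated: d(I,LW)=18, d(LW,Q)=31/2, d(LW,T)=18
iteration 2: select I,T (d=4); attach at lengths (2, 2); label the merged cluster IT
  updated: d(IT,LW)=18, d(IT,Q)=19/2
iteration 3: select IT,Q (d=19/2); attach at lengths (11/4, 19/4); label the merged cluster IQT
  updated: d(IQT,LW)=103/6
iteration 4: select IQT,LW (d=103/6); attach at lengths (23/6, 85/12); label the merged cluster ILQTW
final tree: (((I:2,T:2):11/4,Q:19/4):23/6,(L:3/2,W:3/2):85/12)
total length: 305/12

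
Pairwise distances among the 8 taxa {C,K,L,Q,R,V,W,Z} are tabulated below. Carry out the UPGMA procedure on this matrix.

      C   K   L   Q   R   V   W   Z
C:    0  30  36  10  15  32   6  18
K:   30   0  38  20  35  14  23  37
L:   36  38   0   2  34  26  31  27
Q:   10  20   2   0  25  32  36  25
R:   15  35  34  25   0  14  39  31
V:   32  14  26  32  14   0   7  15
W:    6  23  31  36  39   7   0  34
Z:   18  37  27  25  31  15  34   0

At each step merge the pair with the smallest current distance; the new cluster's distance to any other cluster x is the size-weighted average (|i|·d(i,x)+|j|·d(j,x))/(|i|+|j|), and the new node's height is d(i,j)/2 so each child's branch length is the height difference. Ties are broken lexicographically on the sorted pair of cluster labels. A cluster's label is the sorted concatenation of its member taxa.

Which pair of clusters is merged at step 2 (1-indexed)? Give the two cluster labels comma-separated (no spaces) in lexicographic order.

C,W

iteration 1: select L,Q (d=2); attach at lengths (1, 1); label the merged cluster LQ
  updated: d(C,LQ)=23, d(K,LQ)=29, d(LQ,R)=59/2, d(LQ,V)=29, d(LQ,W)=67/2, d(LQ,Z)=26
iteration 2: select C,W (d=6); attach at lengths (3, 3); label the merged cluster CW
  updated: d(CW,K)=53/2, d(CW,LQ)=113/4, d(CW,R)=27, d(CW,V)=39/2, d(CW,Z)=26
iteration 3: select K,V (d=14); attach at lengths (7, 7); label the merged cluster KV
  updated: d(CW,KV)=23, d(KV,LQ)=29, d(KV,R)=49/2, d(KV,Z)=26
iteration 4: select CW,KV (d=23); attach at lengths (17/2, 9/2); label the merged cluster CKVW
  updated: d(CKVW,LQ)=229/8, d(CKVW,R)=103/4, d(CKVW,Z)=26
iteration 5: select CKVW,R (d=103/4); attach at lengths (11/8, 103/8); label the merged cluster CKRVW
  updated: d(CKRVW,LQ)=144/5, d(CKRVW,Z)=27
iteration 6: select LQ,Z (d=26); attach at lengths (12, 13); label the merged cluster LQZ
  updated: d(CKRVW,LQZ)=141/5
iteration 7: select CKRVW,LQZ (d=141/5); attach at lengths (49/40, 11/10); label the merged cluster CKLQRVWZ
final tree: ((((C:3,W:3):17/2,(K:7,V:7):9/2):11/8,R:103/8):49/40,((L:1,Q:1):12,Z:13):11/10)
total length: 3063/40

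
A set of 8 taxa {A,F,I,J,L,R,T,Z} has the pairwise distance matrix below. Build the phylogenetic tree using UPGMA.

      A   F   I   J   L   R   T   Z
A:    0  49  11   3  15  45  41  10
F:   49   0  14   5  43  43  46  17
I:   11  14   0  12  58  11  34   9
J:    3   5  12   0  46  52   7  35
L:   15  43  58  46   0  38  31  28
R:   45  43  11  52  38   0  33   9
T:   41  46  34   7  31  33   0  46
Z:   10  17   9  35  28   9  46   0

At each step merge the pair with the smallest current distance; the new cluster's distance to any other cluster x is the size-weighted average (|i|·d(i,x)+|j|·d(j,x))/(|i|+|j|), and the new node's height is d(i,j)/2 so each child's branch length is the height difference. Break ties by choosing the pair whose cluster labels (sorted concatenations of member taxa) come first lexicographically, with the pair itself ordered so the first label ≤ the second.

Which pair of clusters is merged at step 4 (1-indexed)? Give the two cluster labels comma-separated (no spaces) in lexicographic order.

1. join A+J (d=3) ⇒ AJ; edges |A|=3/2, |J|=3/2
  updated: d(AJ,F)=27, d(AJ,I)=23/2, d(AJ,L)=61/2, d(AJ,R)=97/2, d(AJ,T)=24, d(AJ,Z)=45/2
2. join I+Z (d=9) ⇒ IZ; edges |I|=9/2, |Z|=9/2
  updated: d(AJ,IZ)=17, d(F,IZ)=31/2, d(IZ,L)=43, d(IZ,R)=10, d(IZ,T)=40
3. join IZ+R (d=10) ⇒ IRZ; edges |IZ|=1/2, |R|=5
  updated: d(AJ,IRZ)=55/2, d(F,IRZ)=74/3, d(IRZ,L)=124/3, d(IRZ,T)=113/3
4. join AJ+T (d=24) ⇒ AJT; edges |AJ|=21/2, |T|=12
  updated: d(AJT,F)=100/3, d(AJT,IRZ)=278/9, d(AJT,L)=92/3
5. join F+IRZ (d=74/3) ⇒ FIRZ; edges |F|=37/3, |IRZ|=22/3
  updated: d(AJT,FIRZ)=63/2, d(FIRZ,L)=167/4
6. join AJT+L (d=92/3) ⇒ AJLT; edges |AJT|=10/3, |L|=46/3
  updated: d(AJLT,FIRZ)=545/16
7. join AJLT+FIRZ (d=545/16) ⇒ AFIJLRTZ; edges |AJLT|=163/96, |FIRZ|=451/96
final tree: ((((A:3/2,J:3/2):21/2,T:12):10/3,L:46/3):163/96,(F:37/3,((I:9/2,Z:9/2):1/2,R:5):22/3):451/96)
total length: 4067/48

AJ,T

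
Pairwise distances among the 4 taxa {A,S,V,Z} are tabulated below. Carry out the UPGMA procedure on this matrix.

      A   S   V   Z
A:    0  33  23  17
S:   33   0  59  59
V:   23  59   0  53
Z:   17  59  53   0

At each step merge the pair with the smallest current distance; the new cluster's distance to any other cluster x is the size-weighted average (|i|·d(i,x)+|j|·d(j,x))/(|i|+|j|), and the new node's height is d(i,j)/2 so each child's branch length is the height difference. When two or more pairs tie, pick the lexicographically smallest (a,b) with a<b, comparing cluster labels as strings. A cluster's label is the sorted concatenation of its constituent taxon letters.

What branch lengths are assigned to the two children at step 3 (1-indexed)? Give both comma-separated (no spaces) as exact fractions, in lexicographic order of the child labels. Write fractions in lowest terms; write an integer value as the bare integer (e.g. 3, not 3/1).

step 1: merge (A,Z) at d=17; branch lengths A→17/2, Z→17/2; new cluster AZ
  updated: d(AZ,S)=46, d(AZ,V)=38
step 2: merge (AZ,V) at d=38; branch lengths AZ→21/2, V→19; new cluster AVZ
  updated: d(AVZ,S)=151/3
step 3: merge (AVZ,S) at d=151/3; branch lengths AVZ→37/6, S→151/6; new cluster ASVZ
final tree: (((A:17/2,Z:17/2):21/2,V:19):37/6,S:151/6)
total length: 467/6

37/6,151/6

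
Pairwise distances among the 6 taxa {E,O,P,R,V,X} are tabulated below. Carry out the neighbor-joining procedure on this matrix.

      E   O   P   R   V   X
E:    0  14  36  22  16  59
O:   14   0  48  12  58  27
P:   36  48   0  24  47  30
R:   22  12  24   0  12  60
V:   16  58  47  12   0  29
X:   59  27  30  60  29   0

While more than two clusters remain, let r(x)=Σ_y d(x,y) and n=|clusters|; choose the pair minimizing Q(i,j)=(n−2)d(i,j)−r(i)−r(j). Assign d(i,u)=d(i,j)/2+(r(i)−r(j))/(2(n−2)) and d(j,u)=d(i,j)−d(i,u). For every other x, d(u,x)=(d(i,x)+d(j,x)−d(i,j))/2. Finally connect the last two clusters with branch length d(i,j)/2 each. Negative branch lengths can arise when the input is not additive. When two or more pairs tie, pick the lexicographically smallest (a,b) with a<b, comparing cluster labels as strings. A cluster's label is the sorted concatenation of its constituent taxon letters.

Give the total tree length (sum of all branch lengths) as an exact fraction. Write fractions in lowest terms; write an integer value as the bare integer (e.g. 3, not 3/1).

step 1: merge (P,X) at d=30, Q=-270; branch lengths P→25/2, X→35/2; new cluster PX
  updated: d(E,PX)=65/2, d(O,PX)=45/2, d(PX,R)=27, d(PX,V)=23
step 2: merge (E,O) at d=14, Q=-149; branch lengths E→10/3, O→32/3; new cluster EO
  updated: d(EO,PX)=41/2, d(EO,R)=10, d(EO,V)=30
step 3: merge (EO,PX) at d=41/2, Q=-90; branch lengths EO→31/4, PX→51/4; new cluster EOPX
  updated: d(EOPX,R)=33/4, d(EOPX,V)=65/4
step 4: merge (EOPX,R) at d=33/4, Q=-73/2; branch lengths EOPX→25/4, R→2; new cluster EOPRX
  updated: d(EOPRX,V)=10
step 5: merge (EOPRX,V) at d=10; branch lengths EOPRX→5, V→5; new cluster EOPRVX
final tree: ((((E:10/3,O:32/3):31/4,(P:25/2,X:35/2):51/4):25/4,R:2):5,V:5)
total length: 331/4

331/4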